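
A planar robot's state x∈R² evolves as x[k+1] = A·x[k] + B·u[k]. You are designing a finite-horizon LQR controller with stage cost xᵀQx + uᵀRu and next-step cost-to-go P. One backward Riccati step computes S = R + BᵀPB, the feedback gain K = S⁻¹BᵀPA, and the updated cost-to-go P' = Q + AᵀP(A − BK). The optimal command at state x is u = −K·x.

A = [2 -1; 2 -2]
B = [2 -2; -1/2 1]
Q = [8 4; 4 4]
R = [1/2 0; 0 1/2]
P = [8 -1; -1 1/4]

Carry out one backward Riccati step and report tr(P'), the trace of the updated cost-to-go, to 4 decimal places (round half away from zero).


13.6652

BᵀP = [16.5000 -2.1250; -17.0000 2.2500]
S = R + BᵀPB = [1/2 0; 0 1/2] + [34.0625 -35.1250; -35.1250 36.2500] = [34.5625 -35.1250; -35.1250 36.7500]
BᵀPA = [28.7500 -12.2500; -29.5000 12.5000]
K = S⁻¹·BᵀPA = [0.5597 -0.3056; -0.2678 0.0481]
A−BK = [0.3451 -0.2927; 2.5476 -2.2009]
AᵀP(A−BK) = [1.0094 -0.7966; -0.7966 0.6558]
P' = Q + AᵀP(A−BK) = [9.0094 3.2034; 3.2034 4.6558]
tr(P') = 13.6652


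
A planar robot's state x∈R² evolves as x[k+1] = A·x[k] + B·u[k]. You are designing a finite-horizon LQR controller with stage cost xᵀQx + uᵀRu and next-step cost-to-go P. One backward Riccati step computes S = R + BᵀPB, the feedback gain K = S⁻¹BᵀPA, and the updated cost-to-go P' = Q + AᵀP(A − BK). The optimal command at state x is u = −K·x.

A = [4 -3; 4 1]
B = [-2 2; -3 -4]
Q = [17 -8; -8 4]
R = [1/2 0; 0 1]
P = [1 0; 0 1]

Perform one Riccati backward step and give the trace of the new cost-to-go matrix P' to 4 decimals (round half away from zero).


BᵀP = [-2.0000 -3.0000; 2.0000 -4.0000]
S = R + BᵀPB = [1/2 0; 0 1] + [13.0000 8.0000; 8.0000 20.0000] = [13.5000 8.0000; 8.0000 21.0000]
BᵀPA = [-20.0000 3.0000; -8.0000 -10.0000]
K = S⁻¹·BᵀPA = [-1.6219 0.6515; 0.2369 -0.7244]
A−BK = [0.2825 -0.2483; 0.0820 0.0569]
AᵀP(A−BK) = [1.4579 -0.7654; -0.7654 0.8018]
P' = Q + AᵀP(A−BK) = [18.4579 -8.7654; -8.7654 4.8018]
tr(P') = 23.2597

23.2597


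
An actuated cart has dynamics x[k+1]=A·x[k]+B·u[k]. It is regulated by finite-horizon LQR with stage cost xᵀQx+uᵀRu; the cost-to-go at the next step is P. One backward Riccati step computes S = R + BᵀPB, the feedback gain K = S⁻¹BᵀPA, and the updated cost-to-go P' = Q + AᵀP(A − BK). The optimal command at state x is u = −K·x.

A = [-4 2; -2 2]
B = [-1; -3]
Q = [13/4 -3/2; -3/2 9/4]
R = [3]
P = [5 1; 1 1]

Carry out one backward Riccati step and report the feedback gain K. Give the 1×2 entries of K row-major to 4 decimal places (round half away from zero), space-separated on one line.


BᵀP = [-8.0000 -4.0000]
S = R + BᵀPB = [3] + [20.0000] = [23.0000]
BᵀPA = [40.0000 -24.0000]
K = S⁻¹·BᵀPA = [1.7391 -1.0435]
A−BK = [-2.2609 0.9565; 3.2174 -1.1304]
AᵀP(A−BK) = [30.4348 -14.2609; -14.2609 6.9565]
P' = Q + AᵀP(A−BK) = [33.6848 -15.7609; -15.7609 9.2065]
tr(P') = 42.8913

1.7391 -1.0435


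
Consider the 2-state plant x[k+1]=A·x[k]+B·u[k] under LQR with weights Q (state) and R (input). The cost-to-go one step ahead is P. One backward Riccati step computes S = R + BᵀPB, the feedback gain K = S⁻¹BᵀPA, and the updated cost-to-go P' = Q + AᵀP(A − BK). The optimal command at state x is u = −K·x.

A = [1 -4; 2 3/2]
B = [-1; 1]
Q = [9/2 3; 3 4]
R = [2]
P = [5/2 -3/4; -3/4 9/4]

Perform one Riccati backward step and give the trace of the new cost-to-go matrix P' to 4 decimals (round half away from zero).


BᵀP = [-3.2500 3.0000]
S = R + BᵀPB = [2] + [6.2500] = [8.2500]
BᵀPA = [2.7500 17.5000]
K = S⁻¹·BᵀPA = [0.3333 2.1212]
A−BK = [1.3333 -1.8788; 1.6667 -0.6212]
AᵀP(A−BK) = [7.5833 -4.2083; -4.2083 16.9413]
P' = Q + AᵀP(A−BK) = [12.0833 -1.2083; -1.2083 20.9413]
tr(P') = 33.0246

33.0246


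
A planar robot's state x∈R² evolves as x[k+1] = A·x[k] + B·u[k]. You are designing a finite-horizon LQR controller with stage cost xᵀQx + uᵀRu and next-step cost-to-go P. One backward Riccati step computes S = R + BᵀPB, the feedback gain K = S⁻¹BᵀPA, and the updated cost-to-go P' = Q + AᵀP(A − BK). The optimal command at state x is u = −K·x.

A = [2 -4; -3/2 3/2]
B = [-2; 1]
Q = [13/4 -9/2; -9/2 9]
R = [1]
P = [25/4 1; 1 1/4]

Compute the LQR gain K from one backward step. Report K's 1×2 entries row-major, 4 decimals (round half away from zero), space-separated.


BᵀP = [-11.5000 -1.7500]
S = R + BᵀPB = [1] + [21.2500] = [22.2500]
BᵀPA = [-20.3750 43.3750]
K = S⁻¹·BᵀPA = [-0.9157 1.9494]
A−BK = [0.1685 -0.1011; -0.5843 -0.4494]
AᵀP(A−BK) = [0.9045 -1.8427; -1.8427 4.0056]
P' = Q + AᵀP(A−BK) = [4.1545 -6.3427; -6.3427 13.0056]
tr(P') = 17.1601

-0.9157 1.9494


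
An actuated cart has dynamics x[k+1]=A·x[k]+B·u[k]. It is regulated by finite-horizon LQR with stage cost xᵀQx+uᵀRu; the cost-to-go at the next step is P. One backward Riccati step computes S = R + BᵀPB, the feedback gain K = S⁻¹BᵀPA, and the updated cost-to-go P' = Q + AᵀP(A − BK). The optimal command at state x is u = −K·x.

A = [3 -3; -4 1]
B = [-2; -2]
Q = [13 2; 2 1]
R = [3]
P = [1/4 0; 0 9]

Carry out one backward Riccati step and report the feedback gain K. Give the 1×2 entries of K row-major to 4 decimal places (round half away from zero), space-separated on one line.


1.7625 -0.4125

BᵀP = [-0.5000 -18.0000]
S = R + BᵀPB = [3] + [37.0000] = [40.0000]
BᵀPA = [70.5000 -16.5000]
K = S⁻¹·BᵀPA = [1.7625 -0.4125]
A−BK = [6.5250 -3.8250; -0.4750 0.1750]
AᵀP(A−BK) = [21.9938 -9.1688; -9.1688 4.4438]
P' = Q + AᵀP(A−BK) = [34.9938 -7.1688; -7.1688 5.4438]
tr(P') = 40.4375


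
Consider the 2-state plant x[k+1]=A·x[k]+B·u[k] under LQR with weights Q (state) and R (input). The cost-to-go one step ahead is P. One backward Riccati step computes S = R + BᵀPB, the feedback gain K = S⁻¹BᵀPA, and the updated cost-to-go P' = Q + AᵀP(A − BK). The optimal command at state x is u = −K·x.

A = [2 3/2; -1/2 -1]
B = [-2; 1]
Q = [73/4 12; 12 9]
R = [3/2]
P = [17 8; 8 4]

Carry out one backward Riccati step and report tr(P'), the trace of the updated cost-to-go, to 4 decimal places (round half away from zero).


29.9458

BᵀP = [-26.0000 -12.0000]
S = R + BᵀPB = [3/2] + [40.0000] = [41.5000]
BᵀPA = [-46.0000 -27.0000]
K = S⁻¹·BᵀPA = [-1.1084 -0.6506]
A−BK = [-0.2169 0.1988; 0.6084 -0.3494]
AᵀP(A−BK) = [2.0120 1.0723; 1.0723 0.6837]
P' = Q + AᵀP(A−BK) = [20.2620 13.0723; 13.0723 9.6837]
tr(P') = 29.9458


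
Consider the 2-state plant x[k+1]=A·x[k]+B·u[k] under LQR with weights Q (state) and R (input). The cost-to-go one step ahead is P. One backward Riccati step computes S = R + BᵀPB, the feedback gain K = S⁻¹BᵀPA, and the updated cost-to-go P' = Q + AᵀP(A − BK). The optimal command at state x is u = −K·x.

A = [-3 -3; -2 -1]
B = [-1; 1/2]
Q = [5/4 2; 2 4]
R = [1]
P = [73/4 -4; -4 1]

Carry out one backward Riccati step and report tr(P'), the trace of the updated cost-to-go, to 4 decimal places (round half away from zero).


BᵀP = [-20.2500 4.5000]
S = R + BᵀPB = [1] + [22.5000] = [23.5000]
BᵀPA = [51.7500 56.2500]
K = S⁻¹·BᵀPA = [2.2021 2.3936]
A−BK = [-0.7979 -0.6064; -3.1011 -2.1968]
AᵀP(A−BK) = [6.2899 6.3803; 6.3803 6.6090]
P' = Q + AᵀP(A−BK) = [7.5399 8.3803; 8.3803 10.6090]
tr(P') = 18.1489

18.1489


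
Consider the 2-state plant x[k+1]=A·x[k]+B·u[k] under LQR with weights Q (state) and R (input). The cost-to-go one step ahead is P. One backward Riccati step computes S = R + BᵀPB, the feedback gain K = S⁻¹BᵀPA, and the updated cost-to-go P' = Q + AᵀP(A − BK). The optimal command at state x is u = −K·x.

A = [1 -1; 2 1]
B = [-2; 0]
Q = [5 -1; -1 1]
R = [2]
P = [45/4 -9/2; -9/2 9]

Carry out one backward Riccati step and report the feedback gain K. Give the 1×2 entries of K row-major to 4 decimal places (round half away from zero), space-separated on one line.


BᵀP = [-22.5000 9.0000]
S = R + BᵀPB = [2] + [45.0000] = [47.0000]
BᵀPA = [-4.5000 31.5000]
K = S⁻¹·BᵀPA = [-0.0957 0.6702]
A−BK = [0.8085 0.3404; 2.0000 1.0000]
AᵀP(A−BK) = [28.8191 14.2660; 14.2660 8.1383]
P' = Q + AᵀP(A−BK) = [33.8191 13.2660; 13.2660 9.1383]
tr(P') = 42.9574

-0.0957 0.6702


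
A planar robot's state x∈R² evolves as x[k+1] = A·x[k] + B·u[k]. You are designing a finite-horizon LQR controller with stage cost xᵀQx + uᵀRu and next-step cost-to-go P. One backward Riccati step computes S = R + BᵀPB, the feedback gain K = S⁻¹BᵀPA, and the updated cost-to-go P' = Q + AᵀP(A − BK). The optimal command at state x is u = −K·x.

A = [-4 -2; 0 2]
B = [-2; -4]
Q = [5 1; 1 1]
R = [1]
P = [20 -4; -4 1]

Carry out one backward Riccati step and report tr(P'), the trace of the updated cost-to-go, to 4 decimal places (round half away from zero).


67.6970

BᵀP = [-24.0000 4.0000]
S = R + BᵀPB = [1] + [32.0000] = [33.0000]
BᵀPA = [96.0000 56.0000]
K = S⁻¹·BᵀPA = [2.9091 1.6970]
A−BK = [1.8182 1.3939; 11.6364 8.7879]
AᵀP(A−BK) = [40.7273 29.0909; 29.0909 20.9697]
P' = Q + AᵀP(A−BK) = [45.7273 30.0909; 30.0909 21.9697]
tr(P') = 67.6970


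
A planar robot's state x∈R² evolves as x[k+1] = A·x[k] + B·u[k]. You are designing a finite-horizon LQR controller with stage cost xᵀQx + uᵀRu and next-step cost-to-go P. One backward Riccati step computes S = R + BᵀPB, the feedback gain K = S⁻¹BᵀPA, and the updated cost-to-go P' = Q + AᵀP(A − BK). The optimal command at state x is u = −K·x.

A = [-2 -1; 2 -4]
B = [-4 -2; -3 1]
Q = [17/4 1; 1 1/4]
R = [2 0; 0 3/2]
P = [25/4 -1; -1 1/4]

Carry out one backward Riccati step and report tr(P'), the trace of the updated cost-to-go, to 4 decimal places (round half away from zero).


6.6790

BᵀP = [-22.0000 3.2500; -13.5000 2.2500]
S = R + BᵀPB = [2 0; 0 3/2] + [78.2500 47.2500; 47.2500 29.2500] = [80.2500 47.2500; 47.2500 30.7500]
BᵀPA = [50.5000 9.0000; 31.5000 4.5000]
K = S⁻¹·BᵀPA = [0.2743 0.2727; 0.6029 -0.2727]
A−BK = [0.3030 -0.4545; 2.2201 -2.9091]
AᵀP(A−BK) = [1.1563 -0.6818; -0.6818 1.0227]
P' = Q + AᵀP(A−BK) = [5.4063 0.3182; 0.3182 1.2727]
tr(P') = 6.6790


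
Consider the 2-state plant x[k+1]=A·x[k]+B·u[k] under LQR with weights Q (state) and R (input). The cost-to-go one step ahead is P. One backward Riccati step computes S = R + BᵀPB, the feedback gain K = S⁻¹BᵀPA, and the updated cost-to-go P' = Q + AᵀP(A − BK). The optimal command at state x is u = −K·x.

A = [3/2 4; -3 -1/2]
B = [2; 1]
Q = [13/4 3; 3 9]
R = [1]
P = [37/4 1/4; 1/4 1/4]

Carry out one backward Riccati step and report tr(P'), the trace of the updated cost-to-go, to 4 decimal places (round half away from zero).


21.1847

BᵀP = [18.7500 0.7500]
S = R + BᵀPB = [1] + [38.2500] = [39.2500]
BᵀPA = [25.8750 74.6250]
K = S⁻¹·BᵀPA = [0.6592 1.9013]
A−BK = [0.1815 0.1975; -3.6592 -2.4013]
AᵀP(A−BK) = [3.7548 3.4920; 3.4920 5.1799]
P' = Q + AᵀP(A−BK) = [7.0048 6.4920; 6.4920 14.1799]
tr(P') = 21.1847


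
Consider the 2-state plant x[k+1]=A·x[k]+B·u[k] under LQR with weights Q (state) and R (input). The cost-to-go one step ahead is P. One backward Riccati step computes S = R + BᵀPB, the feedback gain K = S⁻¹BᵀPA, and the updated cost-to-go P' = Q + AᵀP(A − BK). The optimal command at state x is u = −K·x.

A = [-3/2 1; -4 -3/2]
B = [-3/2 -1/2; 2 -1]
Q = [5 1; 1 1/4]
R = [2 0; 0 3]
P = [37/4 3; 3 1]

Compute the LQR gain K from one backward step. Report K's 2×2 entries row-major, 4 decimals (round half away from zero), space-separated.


1.6031 -0.3315 1.1938 -0.1869

BᵀP = [-7.8750 -2.5000; -7.6250 -2.5000]
S = R + BᵀPB = [2 0; 0 3] + [6.8125 6.4375; 6.4375 6.3125] = [8.8125 6.4375; 6.4375 9.3125]
BᵀPA = [21.8125 -4.1250; 21.4375 -3.8750]
K = S⁻¹·BᵀPA = [1.6031 -0.3315; 1.1938 -0.1869]
A−BK = [1.5015 0.4092; -6.0123 -1.0238]
AᵀP(A−BK) = [12.2523 -1.8862; -1.8862 0.4081]
P' = Q + AᵀP(A−BK) = [17.2523 -0.8862; -0.8862 0.6581]
tr(P') = 17.9104


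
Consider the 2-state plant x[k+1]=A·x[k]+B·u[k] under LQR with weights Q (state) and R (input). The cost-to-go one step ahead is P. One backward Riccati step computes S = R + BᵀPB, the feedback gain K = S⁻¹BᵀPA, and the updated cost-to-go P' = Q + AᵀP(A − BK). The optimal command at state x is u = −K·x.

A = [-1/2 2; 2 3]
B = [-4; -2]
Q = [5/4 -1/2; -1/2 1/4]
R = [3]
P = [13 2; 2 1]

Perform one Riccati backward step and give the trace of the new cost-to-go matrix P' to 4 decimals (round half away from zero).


7.8553

BᵀP = [-56.0000 -10.0000]
S = R + BᵀPB = [3] + [244.0000] = [247.0000]
BᵀPA = [8.0000 -142.0000]
K = S⁻¹·BᵀPA = [0.0324 -0.5749]
A−BK = [-0.3704 -0.2996; 2.0648 1.8502]
AᵀP(A−BK) = [2.9909 2.5992; 2.5992 3.3644]
P' = Q + AᵀP(A−BK) = [4.2409 2.0992; 2.0992 3.6144]
tr(P') = 7.8553


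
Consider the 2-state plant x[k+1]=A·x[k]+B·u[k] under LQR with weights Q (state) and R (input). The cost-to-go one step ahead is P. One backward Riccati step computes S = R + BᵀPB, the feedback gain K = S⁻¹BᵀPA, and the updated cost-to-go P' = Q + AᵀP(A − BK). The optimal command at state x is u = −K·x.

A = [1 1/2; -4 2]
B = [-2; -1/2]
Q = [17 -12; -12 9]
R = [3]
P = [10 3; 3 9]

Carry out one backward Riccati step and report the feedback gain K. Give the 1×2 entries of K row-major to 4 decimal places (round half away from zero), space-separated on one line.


BᵀP = [-21.5000 -10.5000]
S = R + BᵀPB = [3] + [48.2500] = [51.2500]
BᵀPA = [20.5000 -31.7500]
K = S⁻¹·BᵀPA = [0.4000 -0.6195]
A−BK = [1.8000 -0.7390; -3.8000 1.6902]
AᵀP(A−BK) = [121.8000 -54.3000; -54.3000 24.8305]
P' = Q + AᵀP(A−BK) = [138.8000 -66.3000; -66.3000 33.8305]
tr(P') = 172.6305

0.4000 -0.6195


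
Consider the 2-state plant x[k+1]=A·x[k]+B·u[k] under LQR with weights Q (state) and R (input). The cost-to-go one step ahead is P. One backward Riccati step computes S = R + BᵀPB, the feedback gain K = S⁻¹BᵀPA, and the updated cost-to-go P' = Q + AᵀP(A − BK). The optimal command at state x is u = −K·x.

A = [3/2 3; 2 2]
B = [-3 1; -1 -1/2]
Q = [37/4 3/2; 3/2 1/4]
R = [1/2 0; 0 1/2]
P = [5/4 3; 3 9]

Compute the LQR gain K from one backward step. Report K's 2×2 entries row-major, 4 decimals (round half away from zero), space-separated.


BᵀP = [-6.7500 -18.0000; -0.2500 -1.5000]
S = R + BᵀPB = [1/2 0; 0 1/2] + [38.2500 2.2500; 2.2500 0.5000] = [38.7500 2.2500; 2.2500 1.0000]
BᵀPA = [-46.1250 -56.2500; -3.3750 -3.7500]
K = S⁻¹·BᵀPA = [-1.1438 -1.4193; -0.8015 -0.5566]
A−BK = [-1.1299 -0.7013; 0.4555 0.3024]
AᵀP(A−BK) = [1.3504 1.2815; 1.2815 1.3275]
P' = Q + AᵀP(A−BK) = [10.6004 2.7815; 2.7815 1.5775]
tr(P') = 12.1779

-1.1438 -1.4193 -0.8015 -0.5566


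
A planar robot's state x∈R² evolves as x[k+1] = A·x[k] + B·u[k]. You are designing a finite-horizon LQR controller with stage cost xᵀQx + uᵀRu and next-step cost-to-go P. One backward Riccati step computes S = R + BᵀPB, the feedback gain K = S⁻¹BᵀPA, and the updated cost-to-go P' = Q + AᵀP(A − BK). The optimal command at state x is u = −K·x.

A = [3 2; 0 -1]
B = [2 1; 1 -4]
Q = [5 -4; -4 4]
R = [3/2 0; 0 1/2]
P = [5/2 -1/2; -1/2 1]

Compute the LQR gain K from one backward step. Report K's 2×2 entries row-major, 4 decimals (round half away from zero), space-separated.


BᵀP = [4.5000 0.0000; 4.5000 -4.5000]
S = R + BᵀPB = [3/2 0; 0 1/2] + [9.0000 4.5000; 4.5000 22.5000] = [10.5000 4.5000; 4.5000 23.0000]
BᵀPA = [13.5000 9.0000; 13.5000 13.5000]
K = S⁻¹·BᵀPA = [1.1288 0.6610; 0.3661 0.4576]
A−BK = [0.3763 0.2203; 0.3356 0.1695]
AᵀP(A−BK) = [2.3186 1.3983; 1.3983 0.8729]
P' = Q + AᵀP(A−BK) = [7.3186 -2.6017; -2.6017 4.8729]
tr(P') = 12.1915

1.1288 0.6610 0.3661 0.4576


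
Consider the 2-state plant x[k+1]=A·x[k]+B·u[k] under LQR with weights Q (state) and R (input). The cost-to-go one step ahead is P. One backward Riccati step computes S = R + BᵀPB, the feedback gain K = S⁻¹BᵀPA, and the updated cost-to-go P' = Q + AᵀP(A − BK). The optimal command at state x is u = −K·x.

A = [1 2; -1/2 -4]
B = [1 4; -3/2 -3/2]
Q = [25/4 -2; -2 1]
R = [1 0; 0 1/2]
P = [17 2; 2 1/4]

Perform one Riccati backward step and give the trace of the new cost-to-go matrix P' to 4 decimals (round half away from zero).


7.5197

BᵀP = [14.0000 1.6250; 65.0000 7.6250]
S = R + BᵀPB = [1 0; 0 1/2] + [11.5625 53.5625; 53.5625 248.5625] = [12.5625 53.5625; 53.5625 249.0625]
BᵀPA = [13.1875 21.5000; 61.1875 99.5000]
K = S⁻¹·BᵀPA = [0.0275 0.0976; 0.2397 0.3785]
A−BK = [0.0135 0.3884; -0.0991 -3.2858]
AᵀP(A−BK) = [0.0297 0.0529; 0.0529 0.2400]
P' = Q + AᵀP(A−BK) = [6.2797 -1.9471; -1.9471 1.2400]
tr(P') = 7.5197


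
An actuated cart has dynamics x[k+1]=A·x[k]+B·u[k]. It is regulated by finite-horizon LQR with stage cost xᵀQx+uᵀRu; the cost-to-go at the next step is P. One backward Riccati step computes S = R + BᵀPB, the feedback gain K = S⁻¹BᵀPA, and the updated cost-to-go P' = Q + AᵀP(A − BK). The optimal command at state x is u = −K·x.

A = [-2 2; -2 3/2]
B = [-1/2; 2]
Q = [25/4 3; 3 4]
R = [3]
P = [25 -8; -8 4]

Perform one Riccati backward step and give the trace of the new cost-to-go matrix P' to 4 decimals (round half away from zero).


59.9773

BᵀP = [-28.5000 12.0000]
S = R + BᵀPB = [3] + [38.2500] = [41.2500]
BᵀPA = [33.0000 -39.0000]
K = S⁻¹·BᵀPA = [0.8000 -0.9455]
A−BK = [-1.6000 1.5273; -3.6000 3.3909]
AᵀP(A−BK) = [25.6000 -24.8000; -24.8000 24.1273]
P' = Q + AᵀP(A−BK) = [31.8500 -21.8000; -21.8000 28.1273]
tr(P') = 59.9773


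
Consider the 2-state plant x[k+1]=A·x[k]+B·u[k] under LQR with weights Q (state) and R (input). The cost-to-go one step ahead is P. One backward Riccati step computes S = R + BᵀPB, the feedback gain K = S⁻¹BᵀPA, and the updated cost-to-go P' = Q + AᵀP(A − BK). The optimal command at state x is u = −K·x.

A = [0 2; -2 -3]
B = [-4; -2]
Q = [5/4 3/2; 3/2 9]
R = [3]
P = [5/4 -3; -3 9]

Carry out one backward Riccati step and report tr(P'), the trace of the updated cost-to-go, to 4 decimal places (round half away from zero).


BᵀP = [1.0000 -6.0000]
S = R + BᵀPB = [3] + [8.0000] = [11.0000]
BᵀPA = [12.0000 20.0000]
K = S⁻¹·BᵀPA = [1.0909 1.8182]
A−BK = [4.3636 9.2727; 0.1818 0.6364]
AᵀP(A−BK) = [22.9091 44.1818; 44.1818 85.6364]
P' = Q + AᵀP(A−BK) = [24.1591 45.6818; 45.6818 94.6364]
tr(P') = 118.7955

118.7955


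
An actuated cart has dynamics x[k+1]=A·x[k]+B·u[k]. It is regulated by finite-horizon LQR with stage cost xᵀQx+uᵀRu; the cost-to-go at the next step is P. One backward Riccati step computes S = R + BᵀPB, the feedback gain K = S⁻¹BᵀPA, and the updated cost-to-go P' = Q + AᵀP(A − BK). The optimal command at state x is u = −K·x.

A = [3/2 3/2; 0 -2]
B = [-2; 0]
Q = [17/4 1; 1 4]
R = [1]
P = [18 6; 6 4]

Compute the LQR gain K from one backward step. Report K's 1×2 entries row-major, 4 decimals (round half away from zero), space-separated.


-0.7397 -0.4110

BᵀP = [-36.0000 -12.0000]
S = R + BᵀPB = [1] + [72.0000] = [73.0000]
BᵀPA = [-54.0000 -30.0000]
K = S⁻¹·BᵀPA = [-0.7397 -0.4110]
A−BK = [0.0205 0.6781; 0.0000 -2.0000]
AᵀP(A−BK) = [0.5548 0.3082; 0.3082 8.1712]
P' = Q + AᵀP(A−BK) = [4.8048 1.3082; 1.3082 12.1712]
tr(P') = 16.9760


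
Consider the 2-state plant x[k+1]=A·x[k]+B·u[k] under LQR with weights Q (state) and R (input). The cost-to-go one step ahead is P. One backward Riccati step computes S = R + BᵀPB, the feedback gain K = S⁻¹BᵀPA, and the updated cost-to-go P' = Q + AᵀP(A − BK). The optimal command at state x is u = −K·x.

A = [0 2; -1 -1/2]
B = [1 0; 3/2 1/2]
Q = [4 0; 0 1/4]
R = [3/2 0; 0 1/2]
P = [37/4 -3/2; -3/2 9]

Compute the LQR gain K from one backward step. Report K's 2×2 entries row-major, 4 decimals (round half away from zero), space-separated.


BᵀP = [7.0000 12.0000; -0.7500 4.5000]
S = R + BᵀPB = [3/2 0; 0 1/2] + [25.0000 6.0000; 6.0000 2.2500] = [26.5000 6.0000; 6.0000 2.7500]
BᵀPA = [-12.0000 8.0000; -4.5000 -3.7500]
K = S⁻¹·BᵀPA = [-0.1627 1.2068; -1.2814 -3.9966]
A−BK = [0.1627 0.7932; -0.1153 -0.3119]
AᵀP(A−BK) = [1.2814 3.9966; 3.9966 17.6085]
P' = Q + AᵀP(A−BK) = [5.2814 3.9966; 3.9966 17.8585]
tr(P') = 23.1398

-0.1627 1.2068 -1.2814 -3.9966


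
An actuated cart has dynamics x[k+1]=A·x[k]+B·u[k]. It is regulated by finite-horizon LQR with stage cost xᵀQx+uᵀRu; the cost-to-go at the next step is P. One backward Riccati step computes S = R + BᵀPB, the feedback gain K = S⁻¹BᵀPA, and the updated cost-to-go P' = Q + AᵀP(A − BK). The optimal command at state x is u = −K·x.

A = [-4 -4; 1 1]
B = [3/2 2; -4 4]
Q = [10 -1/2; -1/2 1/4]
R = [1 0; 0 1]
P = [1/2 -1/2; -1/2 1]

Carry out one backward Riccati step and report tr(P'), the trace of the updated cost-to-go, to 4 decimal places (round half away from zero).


BᵀP = [2.7500 -4.7500; -1.0000 3.0000]
S = R + BᵀPB = [1 0; 0 1] + [23.1250 -13.5000; -13.5000 10.0000] = [24.1250 -13.5000; -13.5000 11.0000]
BᵀPA = [-15.7500 -15.7500; 7.0000 7.0000]
K = S⁻¹·BᵀPA = [-0.9474 -0.9474; -0.5263 -0.5263]
A−BK = [-1.5263 -1.5263; -0.6842 -0.6842]
AᵀP(A−BK) = [1.7632 1.7632; 1.7632 1.7632]
P' = Q + AᵀP(A−BK) = [11.7632 1.2632; 1.2632 2.0132]
tr(P') = 13.7763

13.7763


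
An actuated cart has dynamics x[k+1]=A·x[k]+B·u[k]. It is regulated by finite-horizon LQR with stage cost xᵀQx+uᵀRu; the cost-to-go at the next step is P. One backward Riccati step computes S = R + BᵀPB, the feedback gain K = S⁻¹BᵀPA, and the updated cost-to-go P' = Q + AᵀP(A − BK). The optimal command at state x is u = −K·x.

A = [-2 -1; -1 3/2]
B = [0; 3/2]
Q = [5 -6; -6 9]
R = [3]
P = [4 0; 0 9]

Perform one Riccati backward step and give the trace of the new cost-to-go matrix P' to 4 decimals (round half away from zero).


37.7742

BᵀP = [0.0000 13.5000]
S = R + BᵀPB = [3] + [20.2500] = [23.2500]
BᵀPA = [-13.5000 20.2500]
K = S⁻¹·BᵀPA = [-0.5806 0.8710]
A−BK = [-2.0000 -1.0000; -0.1290 0.1935]
AᵀP(A−BK) = [17.1613 6.2581; 6.2581 6.6129]
P' = Q + AᵀP(A−BK) = [22.1613 0.2581; 0.2581 15.6129]
tr(P') = 37.7742


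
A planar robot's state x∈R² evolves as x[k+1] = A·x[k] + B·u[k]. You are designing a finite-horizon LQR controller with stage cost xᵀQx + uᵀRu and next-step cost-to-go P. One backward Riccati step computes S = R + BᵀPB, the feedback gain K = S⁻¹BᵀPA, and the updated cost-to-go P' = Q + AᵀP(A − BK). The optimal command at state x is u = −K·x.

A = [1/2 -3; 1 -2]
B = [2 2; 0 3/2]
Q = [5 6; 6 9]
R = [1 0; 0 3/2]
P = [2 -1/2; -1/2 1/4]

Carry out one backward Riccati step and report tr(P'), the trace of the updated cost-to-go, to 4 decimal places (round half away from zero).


15.3057

BᵀP = [4.0000 -1.0000; 3.2500 -0.6250]
S = R + BᵀPB = [1 0; 0 3/2] + [8.0000 6.5000; 6.5000 5.5625] = [9.0000 6.5000; 6.5000 7.0625]
BᵀPA = [1.0000 -10.0000; 1.0000 -8.5000]
K = S⁻¹·BᵀPA = [0.0264 -0.7214; 0.1173 -0.5396]
A−BK = [0.2126 -0.4780; 0.8240 -1.1906]
AᵀP(A−BK) = [0.1063 -0.2390; -0.2390 1.1994]
P' = Q + AᵀP(A−BK) = [5.1063 5.7610; 5.7610 10.1994]
tr(P') = 15.3057


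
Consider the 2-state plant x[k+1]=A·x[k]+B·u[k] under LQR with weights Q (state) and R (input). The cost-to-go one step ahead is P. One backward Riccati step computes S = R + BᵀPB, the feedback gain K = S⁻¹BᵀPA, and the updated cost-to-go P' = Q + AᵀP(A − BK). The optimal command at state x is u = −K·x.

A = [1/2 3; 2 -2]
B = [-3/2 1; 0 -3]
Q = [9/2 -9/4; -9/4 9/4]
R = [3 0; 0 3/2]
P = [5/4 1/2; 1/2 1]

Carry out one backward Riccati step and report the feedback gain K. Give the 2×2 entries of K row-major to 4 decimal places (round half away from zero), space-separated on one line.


-0.3826 -0.7431 -0.5693 0.5176

BᵀP = [-1.8750 -0.7500; -0.2500 -2.5000]
S = R + BᵀPB = [3 0; 0 3/2] + [2.8125 0.3750; 0.3750 7.2500] = [5.8125 0.3750; 0.3750 8.7500]
BᵀPA = [-2.4375 -4.1250; -5.1250 4.2500]
K = S⁻¹·BᵀPA = [-0.3826 -0.7431; -0.5693 0.5176]
A−BK = [0.4954 1.3678; 0.2921 -0.4473]
AᵀP(A−BK) = [1.4621 1.2163; 1.2163 3.9852]
P' = Q + AᵀP(A−BK) = [5.9621 -1.0337; -1.0337 6.2352]
tr(P') = 12.1973


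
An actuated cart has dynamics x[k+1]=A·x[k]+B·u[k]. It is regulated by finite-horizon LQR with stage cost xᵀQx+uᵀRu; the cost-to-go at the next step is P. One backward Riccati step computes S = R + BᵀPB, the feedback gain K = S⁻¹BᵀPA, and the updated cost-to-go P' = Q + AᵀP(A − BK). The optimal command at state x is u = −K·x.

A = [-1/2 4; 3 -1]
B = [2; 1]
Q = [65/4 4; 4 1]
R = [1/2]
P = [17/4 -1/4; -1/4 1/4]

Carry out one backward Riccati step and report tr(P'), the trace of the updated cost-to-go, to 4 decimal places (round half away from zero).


BᵀP = [8.2500 -0.2500]
S = R + BᵀPB = [1/2] + [16.2500] = [16.7500]
BᵀPA = [-4.8750 33.2500]
K = S⁻¹·BᵀPA = [-0.2910 1.9851]
A−BK = [0.0821 0.0299; 3.2910 -2.9851]
AᵀP(A−BK) = [2.6437 -2.6978; -2.6978 4.2463]
P' = Q + AᵀP(A−BK) = [18.8937 1.3022; 1.3022 5.2463]
tr(P') = 24.1399

24.1399


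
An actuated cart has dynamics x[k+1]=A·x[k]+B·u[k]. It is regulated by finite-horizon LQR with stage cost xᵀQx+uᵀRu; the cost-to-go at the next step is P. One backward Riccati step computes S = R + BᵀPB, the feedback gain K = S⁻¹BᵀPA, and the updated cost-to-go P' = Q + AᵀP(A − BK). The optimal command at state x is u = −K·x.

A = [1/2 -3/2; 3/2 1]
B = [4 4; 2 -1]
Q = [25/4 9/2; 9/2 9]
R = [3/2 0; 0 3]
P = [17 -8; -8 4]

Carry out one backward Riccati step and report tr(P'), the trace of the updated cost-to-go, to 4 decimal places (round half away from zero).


BᵀP = [52.0000 -24.0000; 76.0000 -36.0000]
S = R + BᵀPB = [3/2 0; 0 3] + [160.0000 232.0000; 232.0000 340.0000] = [161.5000 232.0000; 232.0000 343.0000]
BᵀPA = [-10.0000 -102.0000; -16.0000 -150.0000]
K = S⁻¹·BᵀPA = [0.1796 -0.1184; -0.1681 -0.3572]
A−BK = [0.4542 0.4026; 0.9728 0.8797]
AᵀP(A−BK) = [0.3560 0.3503; 0.3503 0.5881]
P' = Q + AᵀP(A−BK) = [6.6060 4.8503; 4.8503 9.5881]
tr(P') = 16.1941

16.1941


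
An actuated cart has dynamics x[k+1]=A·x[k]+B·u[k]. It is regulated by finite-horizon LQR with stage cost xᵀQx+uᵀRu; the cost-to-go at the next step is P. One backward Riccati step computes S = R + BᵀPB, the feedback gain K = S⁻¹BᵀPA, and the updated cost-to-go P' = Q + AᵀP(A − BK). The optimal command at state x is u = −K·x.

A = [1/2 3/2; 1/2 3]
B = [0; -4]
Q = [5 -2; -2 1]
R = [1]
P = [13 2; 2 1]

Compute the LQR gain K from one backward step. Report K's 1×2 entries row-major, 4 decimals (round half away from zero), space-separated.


-0.3529 -1.4118

BᵀP = [-8.0000 -4.0000]
S = R + BᵀPB = [1] + [16.0000] = [17.0000]
BᵀPA = [-6.0000 -24.0000]
K = S⁻¹·BᵀPA = [-0.3529 -1.4118]
A−BK = [0.5000 1.5000; -0.9118 -2.6471]
AᵀP(A−BK) = [2.3824 7.2794; 7.2794 22.3676]
P' = Q + AᵀP(A−BK) = [7.3824 5.2794; 5.2794 23.3676]
tr(P') = 30.7500


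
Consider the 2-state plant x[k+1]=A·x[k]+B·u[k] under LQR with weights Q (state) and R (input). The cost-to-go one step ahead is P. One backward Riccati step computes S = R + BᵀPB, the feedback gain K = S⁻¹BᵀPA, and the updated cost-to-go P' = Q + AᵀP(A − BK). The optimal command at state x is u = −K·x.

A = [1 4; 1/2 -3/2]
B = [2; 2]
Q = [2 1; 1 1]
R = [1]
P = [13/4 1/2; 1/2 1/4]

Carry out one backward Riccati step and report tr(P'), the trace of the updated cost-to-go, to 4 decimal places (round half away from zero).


BᵀP = [7.5000 1.5000]
S = R + BᵀPB = [1] + [18.0000] = [19.0000]
BᵀPA = [8.2500 27.7500]
K = S⁻¹·BᵀPA = [0.4342 1.4605]
A−BK = [0.1316 1.0789; -0.3684 -4.4211]
AᵀP(A−BK) = [0.2303 1.0132; 1.0132 6.0329]
P' = Q + AᵀP(A−BK) = [2.2303 2.0132; 2.0132 7.0329]
tr(P') = 9.2632

9.2632


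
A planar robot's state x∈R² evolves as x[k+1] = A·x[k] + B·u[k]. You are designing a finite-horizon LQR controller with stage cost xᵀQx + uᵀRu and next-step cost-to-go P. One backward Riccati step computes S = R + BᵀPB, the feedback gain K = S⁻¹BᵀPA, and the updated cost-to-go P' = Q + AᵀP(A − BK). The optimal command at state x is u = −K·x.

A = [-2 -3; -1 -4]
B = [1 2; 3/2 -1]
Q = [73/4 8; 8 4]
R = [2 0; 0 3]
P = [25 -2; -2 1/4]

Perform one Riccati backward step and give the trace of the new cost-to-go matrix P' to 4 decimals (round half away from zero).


BᵀP = [22.0000 -1.6250; 52.0000 -4.2500]
S = R + BᵀPB = [2 0; 0 3] + [19.5625 45.6250; 45.6250 108.2500] = [21.5625 45.6250; 45.6250 111.2500]
BᵀPA = [-42.3750 -59.5000; -99.7500 -139.0000]
K = S⁻¹·BᵀPA = [-0.5143 -0.8749; -0.6857 -0.8906]
A−BK = [-0.1143 -0.3438; -0.9143 -3.5783]
AᵀP(A−BK) = [2.0571 3.0857; 3.0857 5.1458]
P' = Q + AᵀP(A−BK) = [20.3071 11.0857; 11.0857 9.1458]
tr(P') = 29.4530

29.4530


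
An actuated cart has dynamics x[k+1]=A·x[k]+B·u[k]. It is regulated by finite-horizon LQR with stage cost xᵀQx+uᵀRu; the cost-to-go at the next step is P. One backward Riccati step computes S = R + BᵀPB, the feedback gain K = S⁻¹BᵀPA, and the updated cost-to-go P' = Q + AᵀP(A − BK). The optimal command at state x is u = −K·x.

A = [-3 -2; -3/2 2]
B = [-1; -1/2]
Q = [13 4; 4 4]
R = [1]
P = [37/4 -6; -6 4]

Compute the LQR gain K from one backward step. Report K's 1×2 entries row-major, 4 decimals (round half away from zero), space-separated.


BᵀP = [-6.2500 4.0000]
S = R + BᵀPB = [1] + [4.2500] = [5.2500]
BᵀPA = [12.7500 20.5000]
K = S⁻¹·BᵀPA = [2.4286 3.9048]
A−BK = [-0.5714 1.9048; -0.2857 3.9524]
AᵀP(A−BK) = [7.2857 11.7143; 11.7143 20.9524]
P' = Q + AᵀP(A−BK) = [20.2857 15.7143; 15.7143 24.9524]
tr(P') = 45.2381

2.4286 3.9048


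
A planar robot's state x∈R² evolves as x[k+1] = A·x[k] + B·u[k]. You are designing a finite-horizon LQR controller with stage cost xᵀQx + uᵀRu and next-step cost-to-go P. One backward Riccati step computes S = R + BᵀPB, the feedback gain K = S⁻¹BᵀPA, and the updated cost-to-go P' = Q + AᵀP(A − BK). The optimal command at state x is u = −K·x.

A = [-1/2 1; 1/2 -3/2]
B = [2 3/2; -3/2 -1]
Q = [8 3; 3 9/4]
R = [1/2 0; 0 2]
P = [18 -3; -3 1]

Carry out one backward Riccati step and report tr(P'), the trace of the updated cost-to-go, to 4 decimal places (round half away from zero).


BᵀP = [40.5000 -7.5000; 30.0000 -5.5000]
S = R + BᵀPB = [1/2 0; 0 2] + [92.2500 68.2500; 68.2500 50.5000] = [92.7500 68.2500; 68.2500 52.5000]
BᵀPA = [-24.0000 51.7500; -17.7500 38.2500]
K = S⁻¹·BᵀPA = [-0.2298 0.5031; -0.0393 0.0745]
A−BK = [0.0186 -0.1180; 0.1159 -0.6708]
AᵀP(A−BK) = [0.0362 -0.1025; -0.1025 0.3634]
P' = Q + AᵀP(A−BK) = [8.0362 2.8975; 2.8975 2.6134]
tr(P') = 10.6496

10.6496


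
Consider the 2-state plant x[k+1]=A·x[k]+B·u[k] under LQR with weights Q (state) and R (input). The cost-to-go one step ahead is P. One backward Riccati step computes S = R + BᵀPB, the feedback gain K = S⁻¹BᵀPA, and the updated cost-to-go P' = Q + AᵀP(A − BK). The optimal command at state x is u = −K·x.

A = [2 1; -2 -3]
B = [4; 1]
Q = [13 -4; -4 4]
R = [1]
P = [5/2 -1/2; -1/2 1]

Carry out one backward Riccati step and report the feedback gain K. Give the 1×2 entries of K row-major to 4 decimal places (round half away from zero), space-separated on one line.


0.5526 0.3289

BᵀP = [9.5000 -1.0000]
S = R + BᵀPB = [1] + [37.0000] = [38.0000]
BᵀPA = [21.0000 12.5000]
K = S⁻¹·BᵀPA = [0.5526 0.3289]
A−BK = [-0.2105 -0.3158; -2.5526 -3.3289]
AᵀP(A−BK) = [6.3947 8.0921; 8.0921 10.3882]
P' = Q + AᵀP(A−BK) = [19.3947 4.0921; 4.0921 14.3882]
tr(P') = 33.7829


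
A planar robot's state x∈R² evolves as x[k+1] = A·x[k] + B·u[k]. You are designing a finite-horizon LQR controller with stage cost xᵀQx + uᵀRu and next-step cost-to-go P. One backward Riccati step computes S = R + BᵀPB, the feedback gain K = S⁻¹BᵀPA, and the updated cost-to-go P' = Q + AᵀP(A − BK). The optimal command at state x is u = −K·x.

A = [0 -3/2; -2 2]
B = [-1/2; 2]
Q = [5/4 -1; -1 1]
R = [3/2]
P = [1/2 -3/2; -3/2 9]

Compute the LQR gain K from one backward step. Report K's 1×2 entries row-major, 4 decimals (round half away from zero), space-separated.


BᵀP = [-3.2500 18.7500]
S = R + BᵀPB = [3/2] + [39.1250] = [40.6250]
BᵀPA = [-37.5000 42.3750]
K = S⁻¹·BᵀPA = [-0.9231 1.0431]
A−BK = [-0.4615 -0.9785; -0.1538 -0.0862]
AᵀP(A−BK) = [1.3846 -1.3846; -1.3846 1.9246]
P' = Q + AᵀP(A−BK) = [2.6346 -2.3846; -2.3846 2.9246]
tr(P') = 5.5592

-0.9231 1.0431


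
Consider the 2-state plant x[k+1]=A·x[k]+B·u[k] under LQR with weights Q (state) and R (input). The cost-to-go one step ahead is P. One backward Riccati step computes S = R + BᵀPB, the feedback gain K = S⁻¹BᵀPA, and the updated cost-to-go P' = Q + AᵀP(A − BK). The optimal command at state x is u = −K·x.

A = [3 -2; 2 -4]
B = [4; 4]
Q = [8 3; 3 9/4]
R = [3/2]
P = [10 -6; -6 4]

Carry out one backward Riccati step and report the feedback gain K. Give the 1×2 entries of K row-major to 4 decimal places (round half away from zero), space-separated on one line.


BᵀP = [16.0000 -8.0000]
S = R + BᵀPB = [3/2] + [32.0000] = [33.5000]
BᵀPA = [32.0000 0.0000]
K = S⁻¹·BᵀPA = [0.9552 0.0000]
A−BK = [-0.8209 -2.0000; -1.8209 -4.0000]
AᵀP(A−BK) = [3.4328 4.0000; 4.0000 8.0000]
P' = Q + AᵀP(A−BK) = [11.4328 7.0000; 7.0000 10.2500]
tr(P') = 21.6828

0.9552 0.0000


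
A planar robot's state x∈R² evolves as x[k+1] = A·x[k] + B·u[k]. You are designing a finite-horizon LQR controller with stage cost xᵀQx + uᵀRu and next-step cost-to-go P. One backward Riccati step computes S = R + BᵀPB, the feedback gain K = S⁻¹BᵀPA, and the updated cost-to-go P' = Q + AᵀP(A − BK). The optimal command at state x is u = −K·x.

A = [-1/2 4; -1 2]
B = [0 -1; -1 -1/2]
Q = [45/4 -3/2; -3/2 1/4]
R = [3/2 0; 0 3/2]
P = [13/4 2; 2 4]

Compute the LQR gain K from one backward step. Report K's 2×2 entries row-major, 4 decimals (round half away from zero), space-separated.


0.5352 -0.9014 0.5141 -2.7606

BᵀP = [-2.0000 -4.0000; -4.2500 -4.0000]
S = R + BᵀPB = [3/2 0; 0 3/2] + [4.0000 4.0000; 4.0000 6.2500] = [5.5000 4.0000; 4.0000 7.7500]
BᵀPA = [5.0000 -16.0000; 6.1250 -25.0000]
K = S⁻¹·BᵀPA = [0.5352 -0.9014; 0.5141 -2.7606]
A−BK = [0.0141 1.2394; -0.2077 -0.2817]
AᵀP(A−BK) = [0.9877 -3.0845; -3.0845 16.5634]
P' = Q + AᵀP(A−BK) = [12.2377 -4.5845; -4.5845 16.8134]
tr(P') = 29.0511


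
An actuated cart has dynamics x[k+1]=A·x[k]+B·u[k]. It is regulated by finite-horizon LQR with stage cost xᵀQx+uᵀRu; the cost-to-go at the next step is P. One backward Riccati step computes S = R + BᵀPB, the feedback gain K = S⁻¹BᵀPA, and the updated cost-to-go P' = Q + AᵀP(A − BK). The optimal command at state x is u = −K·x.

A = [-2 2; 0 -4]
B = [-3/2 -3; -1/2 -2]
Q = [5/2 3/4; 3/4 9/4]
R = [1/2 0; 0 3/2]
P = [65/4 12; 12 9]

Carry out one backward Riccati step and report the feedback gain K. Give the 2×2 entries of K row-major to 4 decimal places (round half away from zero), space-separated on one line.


BᵀP = [-30.3750 -22.5000; -72.7500 -54.0000]
S = R + BᵀPB = [1/2 0; 0 3/2] + [56.8125 136.1250; 136.1250 326.2500] = [57.3125 136.1250; 136.1250 327.7500]
BᵀPA = [60.7500 29.2500; 145.5000 70.5000]
K = S⁻¹·BᵀPA = [0.4117 -0.0398; 0.2730 0.2316]
A−BK = [-0.5636 2.6352; 0.7518 -3.5566]
AᵀP(A−BK) = [0.2759 -0.2848; -0.2848 1.8340]
P' = Q + AᵀP(A−BK) = [2.7759 0.4652; 0.4652 4.0840]
tr(P') = 6.8599

0.4117 -0.0398 0.2730 0.2316


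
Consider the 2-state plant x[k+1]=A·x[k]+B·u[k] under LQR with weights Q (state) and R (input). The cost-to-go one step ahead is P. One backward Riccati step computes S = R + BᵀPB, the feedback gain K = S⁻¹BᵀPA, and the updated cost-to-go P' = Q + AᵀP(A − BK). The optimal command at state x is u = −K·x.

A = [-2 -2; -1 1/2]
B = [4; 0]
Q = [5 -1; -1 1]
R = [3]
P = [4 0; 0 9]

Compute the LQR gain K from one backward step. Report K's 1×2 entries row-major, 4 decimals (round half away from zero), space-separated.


BᵀP = [16.0000 0.0000]
S = R + BᵀPB = [3] + [64.0000] = [67.0000]
BᵀPA = [-32.0000 -32.0000]
K = S⁻¹·BᵀPA = [-0.4776 -0.4776]
A−BK = [-0.0896 -0.0896; -1.0000 0.5000]
AᵀP(A−BK) = [9.7164 -3.7836; -3.7836 2.9664]
P' = Q + AᵀP(A−BK) = [14.7164 -4.7836; -4.7836 3.9664]
tr(P') = 18.6828

-0.4776 -0.4776


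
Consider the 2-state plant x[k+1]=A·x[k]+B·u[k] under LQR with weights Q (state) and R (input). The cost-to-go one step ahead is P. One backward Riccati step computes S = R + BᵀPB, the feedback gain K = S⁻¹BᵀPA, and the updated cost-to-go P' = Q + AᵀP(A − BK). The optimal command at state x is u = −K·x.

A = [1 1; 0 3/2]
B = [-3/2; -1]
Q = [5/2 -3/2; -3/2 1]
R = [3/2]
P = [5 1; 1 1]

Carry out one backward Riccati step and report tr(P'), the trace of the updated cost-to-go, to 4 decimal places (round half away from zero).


5.4776

BᵀP = [-8.5000 -2.5000]
S = R + BᵀPB = [3/2] + [15.2500] = [16.7500]
BᵀPA = [-8.5000 -12.2500]
K = S⁻¹·BᵀPA = [-0.5075 -0.7313]
A−BK = [0.2388 -0.0970; -0.5075 0.7687]
AᵀP(A−BK) = [0.6866 0.2836; 0.2836 1.2910]
P' = Q + AᵀP(A−BK) = [3.1866 -1.2164; -1.2164 2.2910]
tr(P') = 5.4776


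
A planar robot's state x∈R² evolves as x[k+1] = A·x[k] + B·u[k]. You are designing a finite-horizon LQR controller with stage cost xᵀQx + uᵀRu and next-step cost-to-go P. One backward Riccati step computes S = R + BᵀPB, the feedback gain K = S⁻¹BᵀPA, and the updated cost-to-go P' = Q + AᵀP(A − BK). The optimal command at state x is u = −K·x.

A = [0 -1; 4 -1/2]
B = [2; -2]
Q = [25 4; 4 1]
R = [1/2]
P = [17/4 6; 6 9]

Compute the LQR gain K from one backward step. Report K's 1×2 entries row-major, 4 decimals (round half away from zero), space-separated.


BᵀP = [-3.5000 -6.0000]
S = R + BᵀPB = [1/2] + [5.0000] = [5.5000]
BᵀPA = [-24.0000 6.5000]
K = S⁻¹·BᵀPA = [-4.3636 1.1818]
A−BK = [8.7273 -3.3636; -4.7273 1.8636]
AᵀP(A−BK) = [39.2727 -13.6364; -13.6364 4.8182]
P' = Q + AᵀP(A−BK) = [64.2727 -9.6364; -9.6364 5.8182]
tr(P') = 70.0909

-4.3636 1.1818


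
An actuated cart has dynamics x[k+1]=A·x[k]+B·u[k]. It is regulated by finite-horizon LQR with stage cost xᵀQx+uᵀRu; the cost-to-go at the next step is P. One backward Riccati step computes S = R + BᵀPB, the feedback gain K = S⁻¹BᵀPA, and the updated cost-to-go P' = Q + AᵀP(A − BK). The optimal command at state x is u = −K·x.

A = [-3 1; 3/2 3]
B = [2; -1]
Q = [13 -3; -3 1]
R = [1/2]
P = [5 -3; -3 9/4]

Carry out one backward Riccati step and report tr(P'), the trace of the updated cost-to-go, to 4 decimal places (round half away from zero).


18.3858

BᵀP = [13.0000 -8.2500]
S = R + BᵀPB = [1/2] + [34.2500] = [34.7500]
BᵀPA = [-51.3750 -11.7500]
K = S⁻¹·BᵀPA = [-1.4784 -0.3381]
A−BK = [-0.0432 1.6763; 0.0216 2.6619]
AᵀP(A−BK) = [1.1088 0.2536; 0.2536 3.2770]
P' = Q + AᵀP(A−BK) = [14.1088 -2.7464; -2.7464 4.2770]
tr(P') = 18.3858


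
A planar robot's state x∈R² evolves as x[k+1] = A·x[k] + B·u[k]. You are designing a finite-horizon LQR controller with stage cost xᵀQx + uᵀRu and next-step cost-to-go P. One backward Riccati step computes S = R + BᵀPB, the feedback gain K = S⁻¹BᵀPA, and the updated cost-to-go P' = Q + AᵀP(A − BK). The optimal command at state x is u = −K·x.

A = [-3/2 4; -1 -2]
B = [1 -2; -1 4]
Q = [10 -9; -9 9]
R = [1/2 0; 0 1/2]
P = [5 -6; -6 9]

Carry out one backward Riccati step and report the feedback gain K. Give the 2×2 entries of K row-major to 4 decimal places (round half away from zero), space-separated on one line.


BᵀP = [11.0000 -15.0000; -34.0000 48.0000]
S = R + BᵀPB = [1/2 0; 0 1/2] + [26.0000 -82.0000; -82.0000 260.0000] = [26.5000 -82.0000; -82.0000 260.5000]
BᵀPA = [-1.5000 74.0000; 3.0000 -232.0000]
K = S⁻¹·BᵀPA = [-0.8075 1.4114; -0.2427 -0.4463]
A−BK = [-1.1778 1.6960; -0.8368 1.1967]
AᵀP(A−BK) = [1.7667 -2.5439; -2.5439 4.0112]
P' = Q + AᵀP(A−BK) = [11.7667 -11.5439; -11.5439 13.0112]
tr(P') = 24.7779

-0.8075 1.4114 -0.2427 -0.4463
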